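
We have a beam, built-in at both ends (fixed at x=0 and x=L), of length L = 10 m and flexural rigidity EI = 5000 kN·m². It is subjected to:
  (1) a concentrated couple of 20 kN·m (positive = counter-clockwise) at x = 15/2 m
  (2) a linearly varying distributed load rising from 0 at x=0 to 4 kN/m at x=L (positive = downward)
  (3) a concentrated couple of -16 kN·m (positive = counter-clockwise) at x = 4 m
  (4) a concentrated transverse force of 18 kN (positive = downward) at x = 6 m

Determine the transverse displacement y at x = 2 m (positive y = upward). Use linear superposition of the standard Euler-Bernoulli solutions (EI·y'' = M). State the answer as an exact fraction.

Load 1 — applied couple M₀=20 kN·m at a=15/2 m (b=L-a=5/2):
  y_1 = (R_Ax³/6 - M_Ax²/2)/EI  [x≤a] with R_A=9/4, M_A=25/4 = ((9/4)·2³/6 - (25/4)·2²/2)/5000 = -19/10000 m
Load 2 — triangular load w₀=4 kN/m (0→w₀ over full span):
  y_2 = -w₀x²(L-x)²(x+2L)/(120LEI) = -4·2²·(10-2)²·(2+2·10)/(120·10·5000) = -176/46875 m
Load 3 — applied couple M₀=-16 kN·m at a=4 m (b=L-a=6):
  y_3 = (R_Ax³/6 - M_Ax²/2)/EI  [x≤a] with R_A=-288/125, M_A=-48/25 = ((-288/125)·2³/6 - (-48/25)·2²/2)/5000 = 12/78125 m
Load 4 — point force P=18 kN at a=6 m (b=L-a=4):
  y_4 = -Pb²x²(3aL-(3a+b)x)/(6L³EI)  [x≤a] = -18·4²·2²·(3·6·10-(3·6+4)·2)/(6·10³·5000) = -408/78125 m
Superposition: y = Σ y_i = -40213/3750000 m ≈ -0.010723 m

y(2) = -40213/3750000 m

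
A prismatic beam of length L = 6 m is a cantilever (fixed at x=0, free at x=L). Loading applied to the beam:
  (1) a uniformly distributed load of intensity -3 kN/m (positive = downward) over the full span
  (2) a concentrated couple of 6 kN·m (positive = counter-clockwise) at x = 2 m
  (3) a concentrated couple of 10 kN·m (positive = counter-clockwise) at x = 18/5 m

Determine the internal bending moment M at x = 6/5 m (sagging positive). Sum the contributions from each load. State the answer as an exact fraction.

M(6/5) = 1264/25 kN·m

Load 1 — uniform load w=-3 kN/m over full span:
  M_1 = -w(L-x)²/2 = -(-3)·(6-(6/5))²/2 = 864/25 kN·m
Load 2 — applied couple M₀=6 kN·m at a=2 m (b=L-a=4):
  M_2 = M₀  [x≤a] = 6 = 6 kN·m
Load 3 — applied couple M₀=10 kN·m at a=18/5 m (b=L-a=12/5):
  M_3 = M₀  [x≤a] = 10 = 10 kN·m
Superposition: M = Σ M_i = 1264/25 kN·m ≈ 50.560000 kN·m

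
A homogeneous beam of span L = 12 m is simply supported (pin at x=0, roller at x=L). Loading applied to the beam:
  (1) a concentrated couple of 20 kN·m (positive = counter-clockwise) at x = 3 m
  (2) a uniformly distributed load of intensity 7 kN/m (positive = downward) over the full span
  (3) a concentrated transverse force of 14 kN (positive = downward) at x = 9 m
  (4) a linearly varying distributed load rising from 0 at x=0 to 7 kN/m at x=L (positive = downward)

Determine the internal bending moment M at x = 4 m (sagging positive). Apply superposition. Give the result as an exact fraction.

M(4) = 1462/9 kN·m

Load 1 — applied couple M₀=20 kN·m at a=3 m (b=L-a=9):
  M_1 = M₀x/L - M₀  [x>a] = 20·4/12 - 20 = -40/3 kN·m
Load 2 — uniform load w=7 kN/m over full span:
  M_2 = wx(L-x)/2 = 7·4·(12-4)/2 = 112 kN·m
Load 3 — point force P=14 kN at a=9 m (b=L-a=3):
  M_3 = Pbx/L  [x≤a] = 14·3·4/12 = 14 kN·m
Load 4 — triangular load w₀=7 kN/m (0→w₀ over full span):
  M_4 = w₀Lx/6 - w₀x³/(6L) = 7·12·4/6 - 7·4³/(6·12) = 448/9 kN·m
Superposition: M = Σ M_i = 1462/9 kN·m ≈ 162.444444 kN·m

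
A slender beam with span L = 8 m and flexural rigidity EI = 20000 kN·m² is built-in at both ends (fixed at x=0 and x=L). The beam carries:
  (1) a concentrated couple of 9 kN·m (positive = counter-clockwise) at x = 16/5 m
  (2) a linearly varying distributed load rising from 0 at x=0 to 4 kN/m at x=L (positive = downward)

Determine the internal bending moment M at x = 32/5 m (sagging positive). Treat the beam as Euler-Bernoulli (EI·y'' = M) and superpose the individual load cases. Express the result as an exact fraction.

Load 1 — applied couple M₀=9 kN·m at a=16/5 m (b=L-a=24/5):
  M_1 = R_Ax - M_A - M₀  [x>a] with R_A=81/50, M_A=27/25 = (81/50)·(32/5) - (27/25) - 9 = 36/125 kN·m
Load 2 — triangular load w₀=4 kN/m (0→w₀ over full span):
  M_2 = 3w₀Lx/20 - w₀L²/30 - w₀x³/(6L) = 3·4·8·(32/5)/20 - 4·8²/30 - 4·(32/5)³/(6·8) = 128/375 kN·m
Superposition: M = Σ M_i = 236/375 kN·m ≈ 0.629333 kN·m

M(32/5) = 236/375 kN·m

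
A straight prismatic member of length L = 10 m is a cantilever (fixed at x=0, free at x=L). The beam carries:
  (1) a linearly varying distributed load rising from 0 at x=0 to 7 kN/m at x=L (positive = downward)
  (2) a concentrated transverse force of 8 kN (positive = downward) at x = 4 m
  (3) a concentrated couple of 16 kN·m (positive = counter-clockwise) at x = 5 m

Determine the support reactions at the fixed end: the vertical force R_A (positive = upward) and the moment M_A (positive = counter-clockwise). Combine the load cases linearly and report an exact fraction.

Load 1 — triangular load w₀=7 kN/m (0→w₀ over full span):
  R_A = w₀L/2 = 7·10/2 = 35 kN
  M_A = w₀L²/3 = 7·10²/3 = 700/3 kN·m
Load 2 — point force P=8 kN at a=4 m (b=L-a=6):
  R_A = P = 8 kN
  M_A = Pa = 8·4 = 32 kN·m
Load 3 — applied couple M₀=16 kN·m at a=5 m (b=L-a=5):
  R_A = 0 kN
  M_A = -M₀ = -16 kN·m
Superposition: R_A = 43 kN, M_A = 748/3 kN·m

R_A = 43 kN, M_A = 748/3 kN·m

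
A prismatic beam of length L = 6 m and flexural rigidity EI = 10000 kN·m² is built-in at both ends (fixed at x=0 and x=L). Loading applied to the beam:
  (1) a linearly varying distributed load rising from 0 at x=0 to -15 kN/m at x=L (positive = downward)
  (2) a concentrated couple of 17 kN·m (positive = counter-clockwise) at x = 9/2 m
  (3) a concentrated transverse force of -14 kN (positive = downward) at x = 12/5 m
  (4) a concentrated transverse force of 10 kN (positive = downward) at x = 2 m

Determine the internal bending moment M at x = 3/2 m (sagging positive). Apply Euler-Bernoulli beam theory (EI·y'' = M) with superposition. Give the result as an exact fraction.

M(3/2) = -5983/9000 kN·m

Load 1 — triangular load w₀=-15 kN/m (0→w₀ over full span):
  M_1 = 3w₀Lx/20 - w₀L²/30 - w₀x³/(6L) = 3·(-15)·6·(3/2)/20 - (-15)·6²/30 - (-15)·(3/2)³/(6·6) = -27/32 kN·m
Load 2 — applied couple M₀=17 kN·m at a=9/2 m (b=L-a=3/2):
  M_2 = R_Ax - M_A  [x≤a] with R_A=51/16, M_A=85/16 = (51/16)·(3/2) - (85/16) = -17/32 kN·m
Load 3 — point force P=-14 kN at a=12/5 m (b=L-a=18/5):
  M_3 = Pb²(3a+b)x/L³ - Pab²/L²  [x≤a] = (-14)·(18/5)²·(3·(12/5)+(18/5))·(3/2)/6³ - (-14)·(12/5)·(18/5)²/6² = -189/125 kN·m
Load 4 — point force P=10 kN at a=2 m (b=L-a=4):
  M_4 = Pb²(3a+b)x/L³ - Pab²/L²  [x≤a] = 10·4²·(3·2+4)·(3/2)/6³ - 10·2·4²/6² = 20/9 kN·m
Superposition: M = Σ M_i = -5983/9000 kN·m ≈ -0.664778 kN·m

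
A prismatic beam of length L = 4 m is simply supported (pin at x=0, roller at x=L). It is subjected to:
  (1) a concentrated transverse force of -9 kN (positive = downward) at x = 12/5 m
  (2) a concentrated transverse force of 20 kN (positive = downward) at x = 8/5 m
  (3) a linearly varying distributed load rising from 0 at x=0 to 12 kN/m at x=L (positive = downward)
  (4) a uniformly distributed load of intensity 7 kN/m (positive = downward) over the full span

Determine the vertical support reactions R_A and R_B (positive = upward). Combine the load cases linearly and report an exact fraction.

R_A = 152/5 kN, R_B = 163/5 kN

Load 1 — point force P=-9 kN at a=12/5 m (b=L-a=8/5):
  R_A = Pb/L = (-9)·(8/5)/4 = -18/5 kN
  R_B = Pa/L = (-9)·(12/5)/4 = -27/5 kN
Load 2 — point force P=20 kN at a=8/5 m (b=L-a=12/5):
  R_A = Pb/L = 20·(12/5)/4 = 12 kN
  R_B = Pa/L = 20·(8/5)/4 = 8 kN
Load 3 — triangular load w₀=12 kN/m (0→w₀ over full span):
  R_A = w₀L/6 = 12·4/6 = 8 kN
  R_B = w₀L/3 = 12·4/3 = 16 kN
Load 4 — uniform load w=7 kN/m over full span:
  R_A = wL/2 = 7·4/2 = 14 kN
  R_B = wL/2 = 7·4/2 = 14 kN
Superposition: R_A = 152/5 kN, R_B = 163/5 kN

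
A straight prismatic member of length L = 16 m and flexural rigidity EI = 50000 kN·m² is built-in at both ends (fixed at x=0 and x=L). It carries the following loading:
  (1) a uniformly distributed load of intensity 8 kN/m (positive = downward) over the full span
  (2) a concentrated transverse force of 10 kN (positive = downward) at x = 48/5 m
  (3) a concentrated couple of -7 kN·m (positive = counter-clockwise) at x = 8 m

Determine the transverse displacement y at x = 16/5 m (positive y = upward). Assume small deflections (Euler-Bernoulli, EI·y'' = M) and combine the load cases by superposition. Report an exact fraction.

y(16/5) = -119782/9765625 m

Load 1 — uniform load w=8 kN/m over full span:
  y_1 = -wx²(L-x)²/(24EI) = -8·(16/5)²·(16-(16/5))²/(24·50000) = -65536/5859375 m
Load 2 — point force P=10 kN at a=48/5 m (b=L-a=32/5):
  y_2 = -Pb²x²(3aL-(3a+b)x)/(6L³EI)  [x≤a] = -10·(32/5)²·(16/5)²·(3·(48/5)·16-(3·(48/5)+(32/5))·(16/5))/(6·16³·50000) = -34816/29296875 m
Load 3 — applied couple M₀=-7 kN·m at a=8 m (b=L-a=8):
  y_3 = (R_Ax³/6 - M_Ax²/2)/EI  [x≤a] with R_A=-21/32, M_A=-7/4 = ((-21/32)·(16/5)³/6 - (-7/4)·(16/5)²/2)/50000 = 42/390625 m
Superposition: y = Σ y_i = -119782/9765625 m ≈ -0.012266 m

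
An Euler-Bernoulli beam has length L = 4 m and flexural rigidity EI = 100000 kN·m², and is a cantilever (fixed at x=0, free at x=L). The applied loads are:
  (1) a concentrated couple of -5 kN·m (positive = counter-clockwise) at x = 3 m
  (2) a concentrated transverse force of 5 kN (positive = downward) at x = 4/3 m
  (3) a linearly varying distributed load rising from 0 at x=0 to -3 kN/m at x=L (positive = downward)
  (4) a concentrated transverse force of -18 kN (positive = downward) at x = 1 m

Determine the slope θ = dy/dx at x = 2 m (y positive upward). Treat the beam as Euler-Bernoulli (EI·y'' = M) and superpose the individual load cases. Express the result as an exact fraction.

Load 1 — applied couple M₀=-5 kN·m at a=3 m (b=L-a=1):
  θ_1 = M₀x/EI  [x≤a] = (-5)·2/100000 = -1/10000 rad
Load 2 — point force P=5 kN at a=4/3 m (b=L-a=8/3):
  θ_2 = -Pa²/(2EI)  [x>a] = -5·(4/3)²/(2·100000) = -1/22500 rad
Load 3 — triangular load w₀=-3 kN/m (0→w₀ over full span):
  θ_3 = (w₀Lx²/4-w₀L²x/3-w₀x⁴/(24L))/EI = ((-3)·4·2²/4-(-3)·4²·2/3-(-3)·2⁴/(24·4))/100000 = 41/200000 rad
Load 4 — point force P=-18 kN at a=1 m (b=L-a=3):
  θ_4 = -Pa²/(2EI)  [x>a] = -(-18)·1²/(2·100000) = 9/100000 rad
Superposition: θ = Σ θ_i = 271/1800000 rad ≈ 0.000151 rad

θ(2) = 271/1800000 rad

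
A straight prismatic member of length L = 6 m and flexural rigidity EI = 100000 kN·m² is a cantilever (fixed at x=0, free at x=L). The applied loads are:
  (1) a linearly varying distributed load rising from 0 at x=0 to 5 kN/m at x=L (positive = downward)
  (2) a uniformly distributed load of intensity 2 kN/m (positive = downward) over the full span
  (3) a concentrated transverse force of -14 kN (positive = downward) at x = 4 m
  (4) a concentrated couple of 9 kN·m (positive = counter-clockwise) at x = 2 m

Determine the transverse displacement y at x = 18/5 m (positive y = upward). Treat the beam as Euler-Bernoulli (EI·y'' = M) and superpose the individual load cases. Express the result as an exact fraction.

Load 1 — triangular load w₀=5 kN/m (0→w₀ over full span):
  y_1 = (w₀Lx³/12-w₀L²x²/6-w₀x⁵/(120L))/EI = (5·6·(18/5)³/12-5·6²·(18/5)²/6-5·(18/5)⁵/(120·6))/100000 = -431811/156250000 m
Load 2 — uniform load w=2 kN/m over full span:
  y_2 = -wx²(x²-4Lx+6L²)/(24EI) = -2·(18/5)²·((18/5)²-4·6·(18/5)+6·6²)/(24·100000) = -24057/15625000 m
Load 3 — point force P=-14 kN at a=4 m (b=L-a=2):
  y_3 = -Px²(3a-x)/(6EI)  [x≤a] = -(-14)·(18/5)²·(3·4-(18/5))/(6·100000) = 3969/1562500 m
Load 4 — applied couple M₀=9 kN·m at a=2 m (b=L-a=4):
  y_4 = M₀a(2x-a)/(2EI)  [x>a] = 9·2·(2·(18/5)-2)/(2·100000) = 117/250000 m
Superposition: y = Σ y_i = -50589/39062500 m ≈ -0.001295 m

y(18/5) = -50589/39062500 m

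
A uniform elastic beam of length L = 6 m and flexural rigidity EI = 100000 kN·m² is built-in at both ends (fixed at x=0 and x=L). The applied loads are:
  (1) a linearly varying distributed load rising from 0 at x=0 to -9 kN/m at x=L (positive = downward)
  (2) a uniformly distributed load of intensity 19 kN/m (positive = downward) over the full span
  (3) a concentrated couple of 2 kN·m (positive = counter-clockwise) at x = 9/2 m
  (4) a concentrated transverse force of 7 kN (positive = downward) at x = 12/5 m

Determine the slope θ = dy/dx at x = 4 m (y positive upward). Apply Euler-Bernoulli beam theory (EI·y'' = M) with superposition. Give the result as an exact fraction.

θ(4) = 17527/75000000 rad

Load 1 — triangular load w₀=-9 kN/m (0→w₀ over full span):
  θ_1 = -w₀(2x(L-x)(L-2x)(x+2L)+x²(L-x)²)/(120LEI) = -(-9)·(2·4·(6-4)·(6-2·4)·(4+2·6)+4²·(6-4)²)/(120·6·100000) = -7/125000 rad
Load 2 — uniform load w=19 kN/m over full span:
  θ_2 = -wx(L-x)(L-2x)/(12EI) = -19·4·(6-4)·(6-2·4)/(12·100000) = 19/75000 rad
Load 3 — applied couple M₀=2 kN·m at a=9/2 m (b=L-a=3/2):
  θ_3 = (R_Ax²/2 - M_Ax)/EI  [x≤a] with R_A=3/8, M_A=5/8 = ((3/8)·4²/2 - (5/8)·4)/100000 = 1/200000 rad
Load 4 — point force P=7 kN at a=12/5 m (b=L-a=18/5):
  θ_4 = Pa²(L-x)(2bL-(3b+a)(L-x))/(2L³EI)  [x>a] = 7·(12/5)²·(6-4)·(2·(18/5)·6-(3·(18/5)+(12/5))·(6-4))/(2·6³·100000) = 49/1562500 rad
Superposition: θ = Σ θ_i = 17527/75000000 rad ≈ 0.000234 rad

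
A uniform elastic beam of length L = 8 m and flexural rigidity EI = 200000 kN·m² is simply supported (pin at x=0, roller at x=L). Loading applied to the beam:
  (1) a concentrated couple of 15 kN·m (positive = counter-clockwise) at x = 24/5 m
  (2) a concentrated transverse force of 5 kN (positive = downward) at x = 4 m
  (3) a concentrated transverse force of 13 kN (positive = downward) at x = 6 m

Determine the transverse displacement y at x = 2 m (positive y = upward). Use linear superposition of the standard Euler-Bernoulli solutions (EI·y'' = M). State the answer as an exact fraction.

y(2) = -3469/6000000 m

Load 1 — applied couple M₀=15 kN·m at a=24/5 m (b=L-a=16/5):
  y_1 = (M₀x³/(6L)+C₁x)/EI  [x≤a] with C₁=M₀(3b²-L²)/(6L)=-52/5 = (15·2³/(6·8)+(-52/5)·2)/200000 = -183/2000000 m
Load 2 — point force P=5 kN at a=4 m (b=L-a=4):
  y_2 = -Pbx(L²-b²-x²)/(6LEI)  [x≤a] = -5·4·2·(8²-4²-2²)/(6·8·200000) = -11/60000 m
Load 3 — point force P=13 kN at a=6 m (b=L-a=2):
  y_3 = -Pbx(L²-b²-x²)/(6LEI)  [x≤a] = -13·2·2·(8²-2²-2²)/(6·8·200000) = -91/300000 m
Superposition: y = Σ y_i = -3469/6000000 m ≈ -0.000578 m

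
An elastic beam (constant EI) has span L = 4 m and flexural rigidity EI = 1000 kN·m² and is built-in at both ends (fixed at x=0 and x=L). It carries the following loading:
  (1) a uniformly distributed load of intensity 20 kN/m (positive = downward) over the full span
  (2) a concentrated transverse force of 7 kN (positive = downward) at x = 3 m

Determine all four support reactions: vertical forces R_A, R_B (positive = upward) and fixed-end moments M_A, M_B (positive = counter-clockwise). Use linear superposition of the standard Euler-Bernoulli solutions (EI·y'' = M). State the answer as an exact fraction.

R_A = 1315/32 kN, M_A = 1343/48 kN·m, R_B = 1469/32 kN, M_B = -1469/48 kN·m

Load 1 — uniform load w=20 kN/m over full span:
  R_A = wL/2 = 20·4/2 = 40 kN
  M_A = wL²/12 = 20·4²/12 = 80/3 kN·m
  R_B = wL/2 = 20·4/2 = 40 kN
  M_B = -wL²/12 = -20·4²/12 = -80/3 kN·m
Load 2 — point force P=7 kN at a=3 m (b=L-a=1):
  R_A = Pb²(3a+b)/L³ = 7·1²·(3·3+1)/4³ = 35/32 kN
  M_A = Pab²/L² = 7·3·1²/4² = 21/16 kN·m
  R_B = Pa²(a+3b)/L³ = 7·3²·(3+3·1)/4³ = 189/32 kN
  M_B = -Pa²b/L² = -7·3²·1/4² = -63/16 kN·m
Superposition: R_A = 1315/32 kN, M_A = 1343/48 kN·m, R_B = 1469/32 kN, M_B = -1469/48 kN·m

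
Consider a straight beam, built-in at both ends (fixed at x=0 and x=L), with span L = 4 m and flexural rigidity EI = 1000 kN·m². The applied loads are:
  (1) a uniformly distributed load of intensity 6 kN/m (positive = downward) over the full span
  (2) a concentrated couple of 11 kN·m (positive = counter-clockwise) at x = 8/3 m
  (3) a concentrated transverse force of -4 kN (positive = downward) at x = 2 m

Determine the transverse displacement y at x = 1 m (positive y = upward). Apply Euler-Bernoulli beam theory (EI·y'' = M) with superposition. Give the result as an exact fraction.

y(1) = -101/36000 m

Load 1 — uniform load w=6 kN/m over full span:
  y_1 = -wx²(L-x)²/(24EI) = -6·1²·(4-1)²/(24·1000) = -9/4000 m
Load 2 — applied couple M₀=11 kN·m at a=8/3 m (b=L-a=4/3):
  y_2 = (R_Ax³/6 - M_Ax²/2)/EI  [x≤a] with R_A=11/3, M_A=11/3 = ((11/3)·1³/6 - (11/3)·1²/2)/1000 = -11/9000 m
Load 3 — point force P=-4 kN at a=2 m (b=L-a=2):
  y_3 = -Pb²x²(3aL-(3a+b)x)/(6L³EI)  [x≤a] = -(-4)·2²·1²·(3·2·4-(3·2+2)·1)/(6·4³·1000) = 1/1500 m
Superposition: y = Σ y_i = -101/36000 m ≈ -0.002806 m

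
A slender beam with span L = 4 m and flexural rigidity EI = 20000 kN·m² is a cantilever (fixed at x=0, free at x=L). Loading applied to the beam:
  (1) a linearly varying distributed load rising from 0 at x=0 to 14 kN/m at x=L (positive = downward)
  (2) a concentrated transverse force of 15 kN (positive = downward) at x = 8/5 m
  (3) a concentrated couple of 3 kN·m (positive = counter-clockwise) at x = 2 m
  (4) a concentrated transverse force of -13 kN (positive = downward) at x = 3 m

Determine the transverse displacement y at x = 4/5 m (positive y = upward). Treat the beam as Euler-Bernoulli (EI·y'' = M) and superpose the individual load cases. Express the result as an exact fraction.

Load 1 — triangular load w₀=14 kN/m (0→w₀ over full span):
  y_1 = (w₀Lx³/12-w₀L²x²/6-w₀x⁵/(120L))/EI = (14·4·(4/5)³/12-14·4²·(4/5)²/6-14·(4/5)⁵/(120·4))/20000 = -31514/29296875 m
Load 2 — point force P=15 kN at a=8/5 m (b=L-a=12/5):
  y_2 = -Px²(3a-x)/(6EI)  [x≤a] = -15·(4/5)²·(3·(8/5)-(4/5))/(6·20000) = -1/3125 m
Load 3 — applied couple M₀=3 kN·m at a=2 m (b=L-a=2):
  y_3 = M₀x²/(2EI)  [x≤a] = 3·(4/5)²/(2·20000) = 3/62500 m
Load 4 — point force P=-13 kN at a=3 m (b=L-a=1):
  y_4 = -Px²(3a-x)/(6EI)  [x≤a] = -(-13)·(4/5)²·(3·3-(4/5))/(6·20000) = 533/937500 m
Superposition: y = Σ y_i = -45653/58593750 m ≈ -0.000779 m

y(4/5) = -45653/58593750 m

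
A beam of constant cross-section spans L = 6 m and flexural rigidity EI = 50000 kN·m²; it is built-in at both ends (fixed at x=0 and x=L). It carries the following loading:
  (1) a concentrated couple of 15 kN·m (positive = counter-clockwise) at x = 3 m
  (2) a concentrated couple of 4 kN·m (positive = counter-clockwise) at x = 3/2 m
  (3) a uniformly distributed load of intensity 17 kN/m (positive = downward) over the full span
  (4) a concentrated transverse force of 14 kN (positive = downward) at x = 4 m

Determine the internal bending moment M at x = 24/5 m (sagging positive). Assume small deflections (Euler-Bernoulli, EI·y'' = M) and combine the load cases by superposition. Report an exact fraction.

M(24/5) = -61/25 kN·m

Load 1 — applied couple M₀=15 kN·m at a=3 m (b=L-a=3):
  M_1 = R_Ax - M_A - M₀  [x>a] with R_A=15/4, M_A=15/4 = (15/4)·(24/5) - (15/4) - 15 = -3/4 kN·m
Load 2 — applied couple M₀=4 kN·m at a=3/2 m (b=L-a=9/2):
  M_2 = R_Ax - M_A - M₀  [x>a] with R_A=3/4, M_A=-3/4 = (3/4)·(24/5) - (-3/4) - 4 = 7/20 kN·m
Load 3 — uniform load w=17 kN/m over full span:
  M_3 = wLx/2 - wL²/12 - wx²/2 = 17·6·(24/5)/2 - 17·6²/12 - 17·(24/5)²/2 = -51/25 kN·m
Load 4 — point force P=14 kN at a=4 m (b=L-a=2):
  M_4 = Pa²(a+3b)(L-x)/L³ - Pa²b/L²  [x>a] = 14·4²·(4+3·2)·(6-(24/5))/6³ - 14·4²·2/6² = 0 kN·m
Superposition: M = Σ M_i = -61/25 kN·m ≈ -2.440000 kN·m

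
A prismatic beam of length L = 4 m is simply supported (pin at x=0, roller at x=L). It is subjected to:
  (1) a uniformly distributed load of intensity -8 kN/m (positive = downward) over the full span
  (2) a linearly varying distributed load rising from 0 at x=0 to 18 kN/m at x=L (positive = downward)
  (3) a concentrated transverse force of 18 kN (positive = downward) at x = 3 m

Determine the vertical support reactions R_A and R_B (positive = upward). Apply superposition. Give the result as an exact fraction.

R_A = 1/2 kN, R_B = 43/2 kN

Load 1 — uniform load w=-8 kN/m over full span:
  R_A = wL/2 = (-8)·4/2 = -16 kN
  R_B = wL/2 = (-8)·4/2 = -16 kN
Load 2 — triangular load w₀=18 kN/m (0→w₀ over full span):
  R_A = w₀L/6 = 18·4/6 = 12 kN
  R_B = w₀L/3 = 18·4/3 = 24 kN
Load 3 — point force P=18 kN at a=3 m (b=L-a=1):
  R_A = Pb/L = 18·1/4 = 9/2 kN
  R_B = Pa/L = 18·3/4 = 27/2 kN
Superposition: R_A = 1/2 kN, R_B = 43/2 kN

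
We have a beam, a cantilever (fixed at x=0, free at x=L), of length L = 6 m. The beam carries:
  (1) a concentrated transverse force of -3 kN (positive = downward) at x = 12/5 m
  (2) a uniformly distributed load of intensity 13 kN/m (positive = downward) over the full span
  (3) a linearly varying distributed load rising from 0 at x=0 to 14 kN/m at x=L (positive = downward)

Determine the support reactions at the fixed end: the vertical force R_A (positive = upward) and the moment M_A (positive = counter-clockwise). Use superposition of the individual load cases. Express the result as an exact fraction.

Load 1 — point force P=-3 kN at a=12/5 m (b=L-a=18/5):
  R_A = P = (-3) = -3 kN
  M_A = Pa = (-3)·(12/5) = -36/5 kN·m
Load 2 — uniform load w=13 kN/m over full span:
  R_A = wL = 13·6 = 78 kN
  M_A = wL²/2 = 13·6²/2 = 234 kN·m
Load 3 — triangular load w₀=14 kN/m (0→w₀ over full span):
  R_A = w₀L/2 = 14·6/2 = 42 kN
  M_A = w₀L²/3 = 14·6²/3 = 168 kN·m
Superposition: R_A = 117 kN, M_A = 1974/5 kN·m

R_A = 117 kN, M_A = 1974/5 kN·m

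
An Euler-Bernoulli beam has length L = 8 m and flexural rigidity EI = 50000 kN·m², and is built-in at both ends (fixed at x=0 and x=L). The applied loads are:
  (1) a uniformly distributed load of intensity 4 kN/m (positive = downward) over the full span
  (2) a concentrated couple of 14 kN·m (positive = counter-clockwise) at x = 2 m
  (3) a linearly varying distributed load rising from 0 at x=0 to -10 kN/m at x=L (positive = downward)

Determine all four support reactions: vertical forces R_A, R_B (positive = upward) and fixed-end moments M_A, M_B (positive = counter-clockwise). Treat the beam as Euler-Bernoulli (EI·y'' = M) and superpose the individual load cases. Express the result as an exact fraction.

Load 1 — uniform load w=4 kN/m over full span:
  R_A = wL/2 = 4·8/2 = 16 kN
  M_A = wL²/12 = 4·8²/12 = 64/3 kN·m
  R_B = wL/2 = 4·8/2 = 16 kN
  M_B = -wL²/12 = -4·8²/12 = -64/3 kN·m
Load 2 — applied couple M₀=14 kN·m at a=2 m (b=L-a=6):
  R_A = 6M₀ab/L³ = 6·14·2·6/8³ = 63/32 kN
  M_A = M₀b(2a-b)/L² = 14·6·(2·2-6)/8² = -21/8 kN·m
  R_B = -6M₀ab/L³ = -6·14·2·6/8³ = -63/32 kN
  M_B = M₀a(2b-a)/L² = 14·2·(2·6-2)/8² = 35/8 kN·m
Load 3 — triangular load w₀=-10 kN/m (0→w₀ over full span):
  R_A = 3w₀L/20 = 3·(-10)·8/20 = -12 kN
  M_A = w₀L²/30 = (-10)·8²/30 = -64/3 kN·m
  R_B = 7w₀L/20 = 7·(-10)·8/20 = -28 kN
  M_B = -w₀L²/20 = -(-10)·8²/20 = 32 kN·m
Superposition: R_A = 191/32 kN, M_A = -21/8 kN·m, R_B = -447/32 kN, M_B = 361/24 kN·m

R_A = 191/32 kN, M_A = -21/8 kN·m, R_B = -447/32 kN, M_B = 361/24 kN·m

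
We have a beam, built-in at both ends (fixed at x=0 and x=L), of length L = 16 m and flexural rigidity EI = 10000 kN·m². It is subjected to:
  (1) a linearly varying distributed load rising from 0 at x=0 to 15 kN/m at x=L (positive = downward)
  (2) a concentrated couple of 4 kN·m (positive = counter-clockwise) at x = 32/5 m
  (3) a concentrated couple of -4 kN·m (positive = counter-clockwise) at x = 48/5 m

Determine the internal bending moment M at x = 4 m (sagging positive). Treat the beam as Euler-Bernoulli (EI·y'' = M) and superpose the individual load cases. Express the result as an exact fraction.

Load 1 — triangular load w₀=15 kN/m (0→w₀ over full span):
  M_1 = 3w₀Lx/20 - w₀L²/30 - w₀x³/(6L) = 3·15·16·4/20 - 15·16²/30 - 15·4³/(6·16) = 6 kN·m
Load 2 — applied couple M₀=4 kN·m at a=32/5 m (b=L-a=48/5):
  M_2 = R_Ax - M_A  [x≤a] with R_A=9/25, M_A=12/25 = (9/25)·4 - (12/25) = 24/25 kN·m
Load 3 — applied couple M₀=-4 kN·m at a=48/5 m (b=L-a=32/5):
  M_3 = R_Ax - M_A  [x≤a] with R_A=-9/25, M_A=-32/25 = (-9/25)·4 - (-32/25) = -4/25 kN·m
Superposition: M = Σ M_i = 34/5 kN·m ≈ 6.800000 kN·m

M(4) = 34/5 kN·m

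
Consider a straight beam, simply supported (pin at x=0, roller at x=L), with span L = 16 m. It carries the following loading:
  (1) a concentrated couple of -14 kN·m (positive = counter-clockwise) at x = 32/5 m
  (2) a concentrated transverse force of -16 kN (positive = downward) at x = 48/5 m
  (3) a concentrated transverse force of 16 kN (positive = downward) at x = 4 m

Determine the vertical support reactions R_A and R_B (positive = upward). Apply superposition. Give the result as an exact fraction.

R_A = 189/40 kN, R_B = -189/40 kN

Load 1 — applied couple M₀=-14 kN·m at a=32/5 m (b=L-a=48/5):
  R_A = M₀/L = (-14)/16 = -7/8 kN
  R_B = -M₀/L = -(-14)/16 = 7/8 kN
Load 2 — point force P=-16 kN at a=48/5 m (b=L-a=32/5):
  R_A = Pb/L = (-16)·(32/5)/16 = -32/5 kN
  R_B = Pa/L = (-16)·(48/5)/16 = -48/5 kN
Load 3 — point force P=16 kN at a=4 m (b=L-a=12):
  R_A = Pb/L = 16·12/16 = 12 kN
  R_B = Pa/L = 16·4/16 = 4 kN
Superposition: R_A = 189/40 kN, R_B = -189/40 kN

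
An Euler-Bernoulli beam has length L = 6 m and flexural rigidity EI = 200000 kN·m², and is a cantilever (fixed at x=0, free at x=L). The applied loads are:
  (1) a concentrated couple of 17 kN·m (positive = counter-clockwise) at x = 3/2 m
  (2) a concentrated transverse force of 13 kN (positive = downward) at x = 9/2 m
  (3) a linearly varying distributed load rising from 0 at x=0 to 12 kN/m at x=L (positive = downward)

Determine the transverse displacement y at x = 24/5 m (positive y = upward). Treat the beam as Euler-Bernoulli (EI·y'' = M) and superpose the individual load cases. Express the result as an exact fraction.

Load 1 — applied couple M₀=17 kN·m at a=3/2 m (b=L-a=9/2):
  y_1 = M₀a(2x-a)/(2EI)  [x>a] = 17·(3/2)·(2·(24/5)-(3/2))/(2·200000) = 4131/8000000 m
Load 2 — point force P=13 kN at a=9/2 m (b=L-a=3/2):
  y_2 = -Pa²(3x-a)/(6EI)  [x>a] = -13·(9/2)²·(3·(24/5)-(9/2))/(6·200000) = -34749/16000000 m
Load 3 — triangular load w₀=12 kN/m (0→w₀ over full span):
  y_3 = (w₀Lx³/12-w₀L²x²/6-w₀x⁵/(120L))/EI = (12·6·(24/5)³/12-12·6²·(24/5)²/6-12·(24/5)⁵/(120·6))/200000 = -253368/48828125 m
Superposition: y = Σ y_i = -342220707/50000000000 m ≈ -0.006844 m

y(24/5) = -342220707/50000000000 m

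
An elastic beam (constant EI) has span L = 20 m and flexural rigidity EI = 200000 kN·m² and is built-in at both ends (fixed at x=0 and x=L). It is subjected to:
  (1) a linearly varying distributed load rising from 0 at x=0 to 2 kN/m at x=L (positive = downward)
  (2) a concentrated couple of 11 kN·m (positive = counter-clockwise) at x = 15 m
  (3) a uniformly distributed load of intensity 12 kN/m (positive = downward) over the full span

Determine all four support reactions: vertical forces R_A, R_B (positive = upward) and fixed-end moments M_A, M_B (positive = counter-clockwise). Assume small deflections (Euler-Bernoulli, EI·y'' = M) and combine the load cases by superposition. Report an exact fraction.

Load 1 — triangular load w₀=2 kN/m (0→w₀ over full span):
  R_A = 3w₀L/20 = 3·2·20/20 = 6 kN
  M_A = w₀L²/30 = 2·20²/30 = 80/3 kN·m
  R_B = 7w₀L/20 = 7·2·20/20 = 14 kN
  M_B = -w₀L²/20 = -2·20²/20 = -40 kN·m
Load 2 — applied couple M₀=11 kN·m at a=15 m (b=L-a=5):
  R_A = 6M₀ab/L³ = 6·11·15·5/20³ = 99/160 kN
  M_A = M₀b(2a-b)/L² = 11·5·(2·15-5)/20² = 55/16 kN·m
  R_B = -6M₀ab/L³ = -6·11·15·5/20³ = -99/160 kN
  M_B = M₀a(2b-a)/L² = 11·15·(2·5-15)/20² = -33/16 kN·m
Load 3 — uniform load w=12 kN/m over full span:
  R_A = wL/2 = 12·20/2 = 120 kN
  M_A = wL²/12 = 12·20²/12 = 400 kN·m
  R_B = wL/2 = 12·20/2 = 120 kN
  M_B = -wL²/12 = -12·20²/12 = -400 kN·m
Superposition: R_A = 20259/160 kN, M_A = 20645/48 kN·m, R_B = 21341/160 kN, M_B = -7073/16 kN·m

R_A = 20259/160 kN, M_A = 20645/48 kN·m, R_B = 21341/160 kN, M_B = -7073/16 kN·m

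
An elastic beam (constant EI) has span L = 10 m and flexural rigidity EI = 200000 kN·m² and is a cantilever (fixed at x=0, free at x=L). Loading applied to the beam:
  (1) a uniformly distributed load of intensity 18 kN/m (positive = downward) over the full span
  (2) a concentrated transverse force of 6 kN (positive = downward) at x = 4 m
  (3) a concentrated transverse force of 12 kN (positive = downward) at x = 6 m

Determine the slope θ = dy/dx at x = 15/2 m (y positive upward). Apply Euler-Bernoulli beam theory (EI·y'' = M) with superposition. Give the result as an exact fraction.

Load 1 — uniform load w=18 kN/m over full span:
  θ_1 = -wx(x²-3Lx+3L²)/(6EI) = -18·(15/2)·((15/2)²-3·10·(15/2)+3·10²)/(6·200000) = -189/12800 rad
Load 2 — point force P=6 kN at a=4 m (b=L-a=6):
  θ_2 = -Pa²/(2EI)  [x>a] = -6·4²/(2·200000) = -3/12500 rad
Load 3 — point force P=12 kN at a=6 m (b=L-a=4):
  θ_3 = -Pa²/(2EI)  [x>a] = -12·6²/(2·200000) = -27/25000 rad
Superposition: θ = Σ θ_i = -25737/1600000 rad ≈ -0.016086 rad

θ(15/2) = -25737/1600000 rad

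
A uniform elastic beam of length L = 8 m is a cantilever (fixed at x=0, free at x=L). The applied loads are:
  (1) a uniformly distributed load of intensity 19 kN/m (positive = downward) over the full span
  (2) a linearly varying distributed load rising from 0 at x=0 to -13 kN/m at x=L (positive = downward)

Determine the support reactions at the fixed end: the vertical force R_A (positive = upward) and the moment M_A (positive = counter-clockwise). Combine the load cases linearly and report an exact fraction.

R_A = 100 kN, M_A = 992/3 kN·m

Load 1 — uniform load w=19 kN/m over full span:
  R_A = wL = 19·8 = 152 kN
  M_A = wL²/2 = 19·8²/2 = 608 kN·m
Load 2 — triangular load w₀=-13 kN/m (0→w₀ over full span):
  R_A = w₀L/2 = (-13)·8/2 = -52 kN
  M_A = w₀L²/3 = (-13)·8²/3 = -832/3 kN·m
Superposition: R_A = 100 kN, M_A = 992/3 kN·m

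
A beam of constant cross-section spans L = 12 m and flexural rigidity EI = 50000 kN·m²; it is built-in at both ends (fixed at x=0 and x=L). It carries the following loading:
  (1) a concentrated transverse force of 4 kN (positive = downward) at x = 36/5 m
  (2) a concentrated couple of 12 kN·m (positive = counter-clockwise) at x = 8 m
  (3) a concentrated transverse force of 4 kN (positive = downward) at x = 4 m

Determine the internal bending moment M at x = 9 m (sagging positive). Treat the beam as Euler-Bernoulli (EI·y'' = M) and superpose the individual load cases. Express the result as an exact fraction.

Load 1 — point force P=4 kN at a=36/5 m (b=L-a=24/5):
  M_1 = Pa²(a+3b)(L-x)/L³ - Pa²b/L²  [x>a] = 4·(36/5)²·((36/5)+3·(24/5))·(12-9)/12³ - 4·(36/5)²·(24/5)/12² = 108/125 kN·m
Load 2 — applied couple M₀=12 kN·m at a=8 m (b=L-a=4):
  M_2 = R_Ax - M_A - M₀  [x>a] with R_A=4/3, M_A=4 = (4/3)·9 - 4 - 12 = -4 kN·m
Load 3 — point force P=4 kN at a=4 m (b=L-a=8):
  M_3 = Pa²(a+3b)(L-x)/L³ - Pa²b/L²  [x>a] = 4·4²·(4+3·8)·(12-9)/12³ - 4·4²·8/12² = -4/9 kN·m
Superposition: M = Σ M_i = -4028/1125 kN·m ≈ -3.580444 kN·m

M(9) = -4028/1125 kN·m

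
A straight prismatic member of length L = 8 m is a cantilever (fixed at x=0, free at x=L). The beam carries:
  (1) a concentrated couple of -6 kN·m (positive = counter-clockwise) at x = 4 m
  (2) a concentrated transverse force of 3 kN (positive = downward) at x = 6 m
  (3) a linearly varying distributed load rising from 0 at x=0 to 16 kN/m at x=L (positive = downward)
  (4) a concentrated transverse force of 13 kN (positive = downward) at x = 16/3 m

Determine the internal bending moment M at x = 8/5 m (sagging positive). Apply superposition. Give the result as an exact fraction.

M(8/5) = -38504/125 kN·m

Load 1 — applied couple M₀=-6 kN·m at a=4 m (b=L-a=4):
  M_1 = M₀  [x≤a] = (-6) = -6 kN·m
Load 2 — point force P=3 kN at a=6 m (b=L-a=2):
  M_2 = -P(a-x)  [x≤a] = -3·(6-(8/5)) = -66/5 kN·m
Load 3 — triangular load w₀=16 kN/m (0→w₀ over full span):
  M_3 = w₀Lx/2 - w₀L²/3 - w₀x³/(6L) = 16·8·(8/5)/2 - 16·8²/3 - 16·(8/5)³/(6·8) = -90112/375 kN·m
Load 4 — point force P=13 kN at a=16/3 m (b=L-a=8/3):
  M_4 = -P(a-x)  [x≤a] = -13·((16/3)-(8/5)) = -728/15 kN·m
Superposition: M = Σ M_i = -38504/125 kN·m ≈ -308.032000 kN·m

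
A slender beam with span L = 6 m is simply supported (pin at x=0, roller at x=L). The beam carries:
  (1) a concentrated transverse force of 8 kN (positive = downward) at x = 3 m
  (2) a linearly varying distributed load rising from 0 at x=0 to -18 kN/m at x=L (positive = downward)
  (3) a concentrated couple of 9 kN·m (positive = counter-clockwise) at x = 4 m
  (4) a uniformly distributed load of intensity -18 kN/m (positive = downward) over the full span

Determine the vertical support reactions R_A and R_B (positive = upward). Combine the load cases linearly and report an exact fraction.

Load 1 — point force P=8 kN at a=3 m (b=L-a=3):
  R_A = Pb/L = 8·3/6 = 4 kN
  R_B = Pa/L = 8·3/6 = 4 kN
Load 2 — triangular load w₀=-18 kN/m (0→w₀ over full span):
  R_A = w₀L/6 = (-18)·6/6 = -18 kN
  R_B = w₀L/3 = (-18)·6/3 = -36 kN
Load 3 — applied couple M₀=9 kN·m at a=4 m (b=L-a=2):
  R_A = M₀/L = 9/6 = 3/2 kN
  R_B = -M₀/L = -9/6 = -3/2 kN
Load 4 — uniform load w=-18 kN/m over full span:
  R_A = wL/2 = (-18)·6/2 = -54 kN
  R_B = wL/2 = (-18)·6/2 = -54 kN
Superposition: R_A = -133/2 kN, R_B = -175/2 kN

R_A = -133/2 kN, R_B = -175/2 kN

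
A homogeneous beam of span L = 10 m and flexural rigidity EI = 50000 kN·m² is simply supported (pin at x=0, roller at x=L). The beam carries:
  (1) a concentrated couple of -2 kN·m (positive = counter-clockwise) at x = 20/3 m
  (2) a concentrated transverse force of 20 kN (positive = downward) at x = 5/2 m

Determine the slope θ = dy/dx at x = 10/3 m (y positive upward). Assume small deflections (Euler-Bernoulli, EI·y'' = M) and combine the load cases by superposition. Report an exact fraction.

θ(10/3) = -51/80000 rad

Load 1 — applied couple M₀=-2 kN·m at a=20/3 m (b=L-a=10/3):
  θ_1 = (M₀x²/(2L)+C₁)/EI  [x≤a] with C₁=M₀(3b²-L²)/(6L)=20/9 = ((-2)·(10/3)²/(2·10)+(20/9))/50000 = 1/45000 rad
Load 2 — point force P=20 kN at a=5/2 m (b=L-a=15/2):
  θ_2 = -Pa(2L²-6Lx+3x²+a²)/(6LEI)  [x>a] = -20·(5/2)·(2·10²-6·10·(10/3)+3·(10/3)²+(5/2)²)/(6·10·50000) = -19/28800 rad
Superposition: θ = Σ θ_i = -51/80000 rad ≈ -0.000638 rad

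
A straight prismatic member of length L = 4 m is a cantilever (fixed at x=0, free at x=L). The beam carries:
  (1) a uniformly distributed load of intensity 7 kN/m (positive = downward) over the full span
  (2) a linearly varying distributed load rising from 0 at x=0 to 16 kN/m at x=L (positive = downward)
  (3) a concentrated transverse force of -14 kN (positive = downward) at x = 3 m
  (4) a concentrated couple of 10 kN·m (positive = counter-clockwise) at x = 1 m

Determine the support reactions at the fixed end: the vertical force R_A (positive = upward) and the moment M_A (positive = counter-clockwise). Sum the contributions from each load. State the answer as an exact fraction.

Load 1 — uniform load w=7 kN/m over full span:
  R_A = wL = 7·4 = 28 kN
  M_A = wL²/2 = 7·4²/2 = 56 kN·m
Load 2 — triangular load w₀=16 kN/m (0→w₀ over full span):
  R_A = w₀L/2 = 16·4/2 = 32 kN
  M_A = w₀L²/3 = 16·4²/3 = 256/3 kN·m
Load 3 — point force P=-14 kN at a=3 m (b=L-a=1):
  R_A = P = (-14) = -14 kN
  M_A = Pa = (-14)·3 = -42 kN·m
Load 4 — applied couple M₀=10 kN·m at a=1 m (b=L-a=3):
  R_A = 0 kN
  M_A = -M₀ = -10 kN·m
Superposition: R_A = 46 kN, M_A = 268/3 kN·m

R_A = 46 kN, M_A = 268/3 kN·m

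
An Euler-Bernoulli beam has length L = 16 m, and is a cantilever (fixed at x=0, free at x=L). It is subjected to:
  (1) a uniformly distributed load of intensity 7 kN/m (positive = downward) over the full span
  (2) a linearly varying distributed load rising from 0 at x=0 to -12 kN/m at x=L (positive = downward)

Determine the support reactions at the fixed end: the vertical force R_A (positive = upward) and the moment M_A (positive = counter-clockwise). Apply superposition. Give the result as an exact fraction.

Load 1 — uniform load w=7 kN/m over full span:
  R_A = wL = 7·16 = 112 kN
  M_A = wL²/2 = 7·16²/2 = 896 kN·m
Load 2 — triangular load w₀=-12 kN/m (0→w₀ over full span):
  R_A = w₀L/2 = (-12)·16/2 = -96 kN
  M_A = w₀L²/3 = (-12)·16²/3 = -1024 kN·m
Superposition: R_A = 16 kN, M_A = -128 kN·m

R_A = 16 kN, M_A = -128 kN·m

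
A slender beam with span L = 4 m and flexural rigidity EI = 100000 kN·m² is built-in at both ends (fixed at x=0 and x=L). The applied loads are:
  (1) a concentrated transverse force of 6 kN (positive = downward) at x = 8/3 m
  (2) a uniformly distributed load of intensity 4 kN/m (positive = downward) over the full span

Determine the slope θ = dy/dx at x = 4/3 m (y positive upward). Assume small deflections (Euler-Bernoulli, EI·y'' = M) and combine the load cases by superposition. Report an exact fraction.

Load 1 — point force P=6 kN at a=8/3 m (b=L-a=4/3):
  θ_1 = -Pb²x(2aL-(3a+b)x)/(2L³EI)  [x≤a] = -6·(4/3)²·(4/3)·(2·(8/3)·4-(3·(8/3)+(4/3))·(4/3))/(2·4³·100000) = -1/101250 rad
Load 2 — uniform load w=4 kN/m over full span:
  θ_2 = -wx(L-x)(L-2x)/(12EI) = -4·(4/3)·(4-(4/3))·(4-2·(4/3))/(12·100000) = -4/253125 rad
Superposition: θ = Σ θ_i = -13/506250 rad ≈ -0.000026 rad

θ(4/3) = -13/506250 rad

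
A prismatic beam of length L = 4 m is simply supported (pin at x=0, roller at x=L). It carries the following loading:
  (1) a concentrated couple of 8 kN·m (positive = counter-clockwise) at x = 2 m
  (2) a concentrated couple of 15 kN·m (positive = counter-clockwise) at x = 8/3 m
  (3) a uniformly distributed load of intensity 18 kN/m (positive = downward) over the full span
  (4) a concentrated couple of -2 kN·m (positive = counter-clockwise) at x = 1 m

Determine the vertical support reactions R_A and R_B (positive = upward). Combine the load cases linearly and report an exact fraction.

R_A = 165/4 kN, R_B = 123/4 kN

Load 1 — applied couple M₀=8 kN·m at a=2 m (b=L-a=2):
  R_A = M₀/L = 8/4 = 2 kN
  R_B = -M₀/L = -8/4 = -2 kN
Load 2 — applied couple M₀=15 kN·m at a=8/3 m (b=L-a=4/3):
  R_A = M₀/L = 15/4 kN
  R_B = -M₀/L = -15/4 kN
Load 3 — uniform load w=18 kN/m over full span:
  R_A = wL/2 = 18·4/2 = 36 kN
  R_B = wL/2 = 18·4/2 = 36 kN
Load 4 — applied couple M₀=-2 kN·m at a=1 m (b=L-a=3):
  R_A = M₀/L = (-2)/4 = -1/2 kN
  R_B = -M₀/L = -(-2)/4 = 1/2 kN
Superposition: R_A = 165/4 kN, R_B = 123/4 kN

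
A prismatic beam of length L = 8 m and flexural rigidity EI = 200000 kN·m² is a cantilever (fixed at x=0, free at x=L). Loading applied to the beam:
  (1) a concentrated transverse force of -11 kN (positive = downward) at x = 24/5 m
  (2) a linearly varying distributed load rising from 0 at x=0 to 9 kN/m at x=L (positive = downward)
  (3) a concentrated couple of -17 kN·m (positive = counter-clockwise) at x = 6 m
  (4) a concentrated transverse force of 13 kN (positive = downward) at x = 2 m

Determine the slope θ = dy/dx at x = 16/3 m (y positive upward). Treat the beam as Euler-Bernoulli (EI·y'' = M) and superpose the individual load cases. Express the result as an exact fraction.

Load 1 — point force P=-11 kN at a=24/5 m (b=L-a=16/5):
  θ_1 = -Pa²/(2EI)  [x>a] = -(-11)·(24/5)²/(2·200000) = 99/156250 rad
Load 2 — triangular load w₀=9 kN/m (0→w₀ over full span):
  θ_2 = (w₀Lx²/4-w₀L²x/3-w₀x⁴/(24L))/EI = (9·8·(16/3)²/4-9·8²·(16/3)/3-9·(16/3)⁴/(24·8))/200000 = -232/84375 rad
Load 3 — applied couple M₀=-17 kN·m at a=6 m (b=L-a=2):
  θ_3 = M₀x/EI  [x≤a] = (-17)·(16/3)/200000 = -17/37500 rad
Load 4 — point force P=13 kN at a=2 m (b=L-a=6):
  θ_4 = -Pa²/(2EI)  [x>a] = -13·2²/(2·200000) = -13/100000 rad
Superposition: θ = Σ θ_i = -182207/67500000 rad ≈ -0.002699 rad

θ(16/3) = -182207/67500000 rad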